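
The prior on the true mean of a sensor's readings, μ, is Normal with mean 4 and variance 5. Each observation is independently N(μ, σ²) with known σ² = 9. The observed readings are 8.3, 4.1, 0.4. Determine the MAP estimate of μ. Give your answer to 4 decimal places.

n = 3; x̄ = (8.3 + 4.1 + 0.4)/3 = 12.8/3 = 64/15 ≈ 4.2667.
For a Normal prior and Normal likelihood with known variance, the posterior is Normal; its mode equals its mean, the precision-weighted average.
Prior precision 1/σ₀² = 1/5 = 0.2; data precision n/σ² = 3/9 = 1/3.
μ̂ = (0.2·4 + (1/3)·(64/15)) / (0.2 + 1/3) = (20/9)/(8/15) = 25/6 ≈ 4.1667.

μ̂_MAP = 4.1667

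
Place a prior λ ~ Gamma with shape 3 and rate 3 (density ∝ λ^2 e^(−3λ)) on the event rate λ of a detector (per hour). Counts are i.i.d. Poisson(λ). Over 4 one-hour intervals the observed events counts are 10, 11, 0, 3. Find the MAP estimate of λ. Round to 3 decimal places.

Σxᵢ = 10+11+0+3 = 24, with n = 4.
Posterior ∝ λ^2e^(−3λ) · λ^24e^(−4λ) = λ^26e^(−7λ), i.e. Gamma(shape=27, rate=7).
The mode of a Gamma(a, b) with a ≥ 1 (shape–rate) is (a−1)/b = 26/7 ≈ 3.714.

λ̂_MAP = 3.714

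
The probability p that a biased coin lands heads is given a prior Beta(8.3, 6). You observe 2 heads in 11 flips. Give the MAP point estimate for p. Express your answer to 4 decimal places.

p̂_MAP = 0.3991

Prior: Beta(8.3, 6).
Data: 2 successes in 11 trials. The binomial likelihood contributes p^2(1−p)^9, so the posterior is Beta(8.3+2, 6+9) = Beta(10.3, 15).
For Beta(a, b) with a, b > 1 the mode is (a−1)/(a+b−2) = 9.3/23.3 ≈ 0.3991.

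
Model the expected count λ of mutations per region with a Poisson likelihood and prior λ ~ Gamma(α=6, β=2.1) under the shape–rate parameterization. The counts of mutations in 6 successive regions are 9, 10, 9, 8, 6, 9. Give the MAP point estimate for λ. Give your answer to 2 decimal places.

Σxᵢ = 9+10+9+8+6+9 = 51, with n = 6.
Posterior ∝ λ^5e^(−2.1λ) · λ^51e^(−6λ) = λ^56e^(−8.1λ), i.e. Gamma(shape=57, rate=8.1).
The mode of a Gamma(a, b) with a ≥ 1 (shape–rate) is (a−1)/b = 56/8.1 ≈ 6.91.

λ̂_MAP = 6.91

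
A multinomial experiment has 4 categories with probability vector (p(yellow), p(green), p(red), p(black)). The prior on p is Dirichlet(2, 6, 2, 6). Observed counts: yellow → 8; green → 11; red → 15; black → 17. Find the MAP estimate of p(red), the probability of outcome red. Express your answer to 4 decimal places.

The posterior is Dirichlet(αᵢ + nᵢ) = Dirichlet(10, 17, 17, 23).
For a Dirichlet(a₁,…,a_K) with all aᵢ > 1, the mode has j-th component (aⱼ − 1)/(Σaᵢ − K).
Here Σaᵢ = 67 and K = 4, so p(red) = (17 − 1)/(67 − 4) = 16/63 ≈ 0.2540.

MAP estimate of p(red) = 0.2540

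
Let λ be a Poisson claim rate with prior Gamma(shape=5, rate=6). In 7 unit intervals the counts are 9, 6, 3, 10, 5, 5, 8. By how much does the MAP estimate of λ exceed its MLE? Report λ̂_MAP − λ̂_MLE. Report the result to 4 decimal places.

Σxᵢ = 46. Posterior is Gamma(51, 13); MAP = (51−1)/13 = 50/13 ≈ 3.84615.
MLE = x̄ = 46/7 ≈ 6.57143.
Difference = 50/13 − 46/7 = -248/91 ≈ -2.7253.

MAP − MLE = -2.7253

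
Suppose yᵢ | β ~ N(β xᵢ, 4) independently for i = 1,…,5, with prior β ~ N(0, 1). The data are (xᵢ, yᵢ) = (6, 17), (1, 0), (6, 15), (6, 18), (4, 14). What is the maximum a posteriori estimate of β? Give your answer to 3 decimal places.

β̂_MAP = 2.760

log p(β | y) = −Σ(yᵢ − βxᵢ)²/(2·4) − β²/(2·1) + const.
Setting the derivative to zero: Σxᵢ(yᵢ − βxᵢ)/4 − β/1 = 0, so β = Σxᵢyᵢ / (Σxᵢ² + σ²/τ²).
Σxᵢyᵢ = 6·17 + 1·0 + 6·15 + 6·18 + 4·14 = 356; Σxᵢ² = 125; σ²/τ² = 4.
β̂_MAP = 356 / (125 + 4) = 356/129 ≈ 2.760.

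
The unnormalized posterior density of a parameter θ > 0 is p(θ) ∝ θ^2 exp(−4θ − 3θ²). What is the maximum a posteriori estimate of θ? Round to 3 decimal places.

ℓ'(θ) = 2/θ − 4 − 6θ. Setting this to zero and multiplying by θ: 6θ² + 4θ − 2 = 0.
θ = (−4 + √(4² + 4·6·2)) / (2·6) = (−4 + √64) / 12 = (−4 + 8)/12 = 1/3.
ℓ''(θ) = −2/θ² − 6 < 0, confirming a maximum.

θ̂_MAP = 0.333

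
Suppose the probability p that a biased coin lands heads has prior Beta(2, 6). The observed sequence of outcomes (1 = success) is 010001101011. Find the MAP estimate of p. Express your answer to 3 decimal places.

p̂_MAP = 0.389

Prior: Beta(2, 6).
Data: 6 successes in 12 trials (from the sequence). The binomial likelihood contributes p^6(1−p)^6, so the posterior is Beta(2+6, 6+6) = Beta(8, 12).
For Beta(a, b) with a, b > 1 the mode is (a−1)/(a+b−2) = 7/18 ≈ 0.389.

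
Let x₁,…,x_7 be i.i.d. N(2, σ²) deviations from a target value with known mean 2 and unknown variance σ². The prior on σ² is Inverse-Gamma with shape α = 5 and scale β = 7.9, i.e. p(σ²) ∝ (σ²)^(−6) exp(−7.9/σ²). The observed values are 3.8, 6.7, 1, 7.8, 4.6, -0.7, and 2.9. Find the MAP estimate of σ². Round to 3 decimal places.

Sum of squared deviations about the known mean: SS = (3.8−2)² + (6.7−2)² + (1−2)² + (7.8−2)² + (4.6−2)² + (-0.7−2)² + (2.9−2)² = 74.83.
The Normal likelihood contributes (σ²)^(−n/2) exp(−SS/(2σ²)), so the posterior is Inverse-Gamma(α + n/2, β + SS/2) = Inverse-Gamma(8.5, 45.315).
The mode of Inverse-Gamma(a, b) is b/(a+1) = 45.315/9.5 ≈ 4.770.

σ̂²_MAP = 4.770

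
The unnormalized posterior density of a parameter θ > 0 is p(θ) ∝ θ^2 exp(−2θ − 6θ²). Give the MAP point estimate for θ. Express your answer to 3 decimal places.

ℓ'(θ) = 2/θ − 2 − 12θ. Setting this to zero and multiplying by θ: 12θ² + 2θ − 2 = 0.
θ = (−2 + √(2² + 4·12·2)) / (2·12) = (−2 + √100) / 24 = (−2 + 10)/24 = 1/3.
ℓ''(θ) = −2/θ² − 12 < 0, confirming a maximum.

θ̂_MAP = 0.333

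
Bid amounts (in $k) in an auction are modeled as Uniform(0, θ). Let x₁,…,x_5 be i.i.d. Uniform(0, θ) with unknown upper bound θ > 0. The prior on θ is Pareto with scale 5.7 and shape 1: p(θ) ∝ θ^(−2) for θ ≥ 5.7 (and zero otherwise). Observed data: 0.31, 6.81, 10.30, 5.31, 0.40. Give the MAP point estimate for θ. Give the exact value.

The Uniform(0, θ) likelihood is θ^(−n) for θ ≥ max(xᵢ), zero otherwise. Here max(xᵢ) = 10.30.
Posterior ∝ θ^(−2) · θ^(−5) = θ^(−7) on θ ≥ max(5.7, 10.30) = 10.30.
This density is strictly decreasing in θ, so the posterior mode lies at the lower boundary of the support.

θ̂_MAP = 10.30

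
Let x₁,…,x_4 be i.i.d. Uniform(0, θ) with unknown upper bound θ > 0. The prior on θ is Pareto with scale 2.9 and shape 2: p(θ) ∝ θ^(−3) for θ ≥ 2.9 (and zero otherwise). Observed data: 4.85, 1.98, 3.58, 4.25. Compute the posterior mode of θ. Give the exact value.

The Uniform(0, θ) likelihood is θ^(−n) for θ ≥ max(xᵢ), zero otherwise. Here max(xᵢ) = 4.85.
Posterior ∝ θ^(−3) · θ^(−4) = θ^(−7) on θ ≥ max(2.9, 4.85) = 4.85.
This density is strictly decreasing in θ, so the posterior mode lies at the lower boundary of the support.

θ̂_MAP = 4.85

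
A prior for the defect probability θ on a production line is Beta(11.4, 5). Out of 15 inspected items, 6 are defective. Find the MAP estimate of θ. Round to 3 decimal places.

Prior: Beta(11.4, 5).
Data: 6 successes in 15 trials. The binomial likelihood contributes θ^6(1−θ)^9, so the posterior is Beta(11.4+6, 5+9) = Beta(17.4, 14).
For Beta(a, b) with a, b > 1 the mode is (a−1)/(a+b−2) = 16.4/29.4 ≈ 0.558.

θ̂_MAP = 0.558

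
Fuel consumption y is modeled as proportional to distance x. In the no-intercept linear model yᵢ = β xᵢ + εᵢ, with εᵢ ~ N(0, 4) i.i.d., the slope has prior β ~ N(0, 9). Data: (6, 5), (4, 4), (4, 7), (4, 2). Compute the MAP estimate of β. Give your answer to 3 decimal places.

log p(β | y) = −Σ(yᵢ − βxᵢ)²/(2·4) − β²/(2·9) + const.
Setting the derivative to zero: Σxᵢ(yᵢ − βxᵢ)/4 − β/9 = 0, so β = Σxᵢyᵢ / (Σxᵢ² + σ²/τ²).
Σxᵢyᵢ = 6·5 + 4·4 + 4·7 + 4·2 = 82; Σxᵢ² = 84; σ²/τ² = 4/9.
β̂_MAP = 82 / (84 + 4/9) = 82/(760/9) = 369/380 ≈ 0.971.

β̂_MAP = 0.971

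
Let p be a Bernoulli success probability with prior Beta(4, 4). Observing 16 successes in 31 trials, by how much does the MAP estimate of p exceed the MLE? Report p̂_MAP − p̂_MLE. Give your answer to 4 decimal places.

Posterior is Beta(20, 19); MAP = (20−1)/(39−2) = 19/37 ≈ 0.51351.
MLE ignores the prior: p̂_MLE = k/n = 16/31 ≈ 0.51613.
Difference = 19/37 − 16/31 = -3/1147 ≈ -0.0026.

MAP − MLE = -0.0026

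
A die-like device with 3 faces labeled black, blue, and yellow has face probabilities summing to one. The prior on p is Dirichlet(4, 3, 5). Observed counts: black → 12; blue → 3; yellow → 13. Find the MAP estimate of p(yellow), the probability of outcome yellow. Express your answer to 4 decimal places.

MAP estimate of p(yellow) = 0.4595

The posterior is Dirichlet(αᵢ + nᵢ) = Dirichlet(16, 6, 18).
For a Dirichlet(a₁,…,a_K) with all aᵢ > 1, the mode has j-th component (aⱼ − 1)/(Σaᵢ − K).
Here Σaᵢ = 40 and K = 3, so p(yellow) = (18 − 1)/(40 − 3) = 17/37 ≈ 0.4595.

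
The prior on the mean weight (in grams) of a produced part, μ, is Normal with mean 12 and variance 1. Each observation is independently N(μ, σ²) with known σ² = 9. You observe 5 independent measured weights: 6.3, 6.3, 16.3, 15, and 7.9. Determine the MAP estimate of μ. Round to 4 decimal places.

n = 5; x̄ = (6.3 + 6.3 + 16.3 + 15 + 7.9)/5 = 51.8/5 = 10.36.
For a Normal prior and Normal likelihood with known variance, the posterior is Normal; its mode equals its mean, the precision-weighted average.
Prior precision 1/σ₀² = 1/1 = 1; data precision n/σ² = 5/9.
μ̂ = (1·12 + (5/9)·10.36) / (1 + 5/9) = (799/45)/(14/9) = 799/70 ≈ 11.4143.

μ̂_MAP = 11.4143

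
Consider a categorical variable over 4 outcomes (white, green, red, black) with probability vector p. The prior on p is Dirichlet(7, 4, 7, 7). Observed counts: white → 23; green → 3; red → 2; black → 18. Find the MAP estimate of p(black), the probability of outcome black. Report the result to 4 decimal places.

The posterior is Dirichlet(αᵢ + nᵢ) = Dirichlet(30, 7, 9, 25).
For a Dirichlet(a₁,…,a_K) with all aᵢ > 1, the mode has j-th component (aⱼ − 1)/(Σaᵢ − K).
Here Σaᵢ = 71 and K = 4, so p(black) = (25 − 1)/(71 − 4) = 24/67 ≈ 0.3582.

MAP estimate of p(black) = 0.3582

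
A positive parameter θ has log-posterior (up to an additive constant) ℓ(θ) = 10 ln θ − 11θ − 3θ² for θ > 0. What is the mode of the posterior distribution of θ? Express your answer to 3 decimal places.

θ̂_MAP = 0.667

ℓ'(θ) = 10/θ − 11 − 6θ. Setting this to zero and multiplying by θ: 6θ² + 11θ − 10 = 0.
θ = (−11 + √(11² + 4·6·10)) / (2·6) = (−11 + √361) / 12 = (−11 + 19)/12 = 2/3.
ℓ''(θ) = −10/θ² − 6 < 0, confirming a maximum.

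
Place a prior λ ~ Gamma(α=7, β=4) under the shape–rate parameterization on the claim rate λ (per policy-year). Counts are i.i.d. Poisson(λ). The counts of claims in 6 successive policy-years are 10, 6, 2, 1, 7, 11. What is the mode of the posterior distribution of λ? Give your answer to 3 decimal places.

Σxᵢ = 10+6+2+1+7+11 = 37, with n = 6.
Posterior ∝ λ^6e^(−4λ) · λ^37e^(−6λ) = λ^43e^(−10λ), i.e. Gamma(shape=44, rate=10).
The mode of a Gamma(a, b) with a ≥ 1 (shape–rate) is (a−1)/b = 43/10 ≈ 4.300.

λ̂_MAP = 4.300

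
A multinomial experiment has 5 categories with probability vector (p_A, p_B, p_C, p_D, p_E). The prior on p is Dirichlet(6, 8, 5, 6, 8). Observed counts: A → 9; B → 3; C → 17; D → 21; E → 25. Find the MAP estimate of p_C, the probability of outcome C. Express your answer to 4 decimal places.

The posterior is Dirichlet(αᵢ + nᵢ) = Dirichlet(15, 11, 22, 27, 33).
For a Dirichlet(a₁,…,a_K) with all aᵢ > 1, the mode has j-th component (aⱼ − 1)/(Σaᵢ − K).
Here Σaᵢ = 108 and K = 5, so p_C = (22 − 1)/(108 − 5) = 21/103 ≈ 0.2039.

MAP estimate of p_C = 0.2039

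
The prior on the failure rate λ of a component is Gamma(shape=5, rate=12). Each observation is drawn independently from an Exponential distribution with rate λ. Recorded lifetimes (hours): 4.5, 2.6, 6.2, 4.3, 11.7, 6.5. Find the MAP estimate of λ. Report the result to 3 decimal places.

The Exponential(rate=λ) likelihood is ∝ λ^n e^(−λΣtᵢ). Here n = 6 and Σtᵢ = 4.5 + 2.6 + 6.2 + 4.3 + 11.7 + 6.5 = 35.8.
Posterior ∝ λ^4e^(−12λ) · λ^6e^(−35.8λ) = λ^10e^(−47.8λ), i.e. Gamma(11, 47.8).
Mode = (a−1)/b = 10/47.8 ≈ 0.209.

λ̂_MAP = 0.209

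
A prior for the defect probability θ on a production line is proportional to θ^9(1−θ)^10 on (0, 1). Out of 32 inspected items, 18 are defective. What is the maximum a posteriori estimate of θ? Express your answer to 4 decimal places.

The prior density ∝ θ^9(1−θ)^10 is the kernel of Beta(10, 11).
Data: 18 successes in 32 trials. The binomial likelihood contributes θ^18(1−θ)^14, so the posterior is Beta(10+18, 11+14) = Beta(28, 25).
For Beta(a, b) with a, b > 1 the mode is (a−1)/(a+b−2) = 27/51 ≈ 0.5294.

θ̂_MAP = 0.5294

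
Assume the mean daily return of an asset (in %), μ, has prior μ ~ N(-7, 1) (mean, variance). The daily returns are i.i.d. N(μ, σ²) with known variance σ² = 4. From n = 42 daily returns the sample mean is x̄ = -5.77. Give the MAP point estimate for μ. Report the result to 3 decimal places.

μ̂_MAP = -5.877

n = 42, x̄ = -5.77.
For a Normal prior and Normal likelihood with known variance, the posterior is Normal; its mode equals its mean, the precision-weighted average.
Prior precision 1/σ₀² = 1/1 = 1; data precision n/σ² = 42/4 = 10.5.
μ̂ = (1·(-7) + 10.5·(-5.77)) / (1 + 10.5) = (-67.585)/11.5 = -13517/2300 ≈ -5.877.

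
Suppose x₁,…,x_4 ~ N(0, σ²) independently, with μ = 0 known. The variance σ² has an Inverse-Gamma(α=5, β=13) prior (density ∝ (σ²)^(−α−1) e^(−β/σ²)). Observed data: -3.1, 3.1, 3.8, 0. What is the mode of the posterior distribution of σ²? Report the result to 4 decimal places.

Sum of squared deviations about the known mean: SS = (-3.1−0)² + (3.1−0)² + (3.8−0)² + (0−0)² = 33.66.
The Normal likelihood contributes (σ²)^(−n/2) exp(−SS/(2σ²)), so the posterior is Inverse-Gamma(α + n/2, β + SS/2) = Inverse-Gamma(7, 29.83).
The mode of Inverse-Gamma(a, b) is b/(a+1) = 29.83/8 ≈ 3.7288.

σ̂²_MAP = 3.7288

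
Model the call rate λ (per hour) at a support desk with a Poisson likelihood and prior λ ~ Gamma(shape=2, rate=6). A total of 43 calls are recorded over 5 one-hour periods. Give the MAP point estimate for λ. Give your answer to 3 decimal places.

Σxᵢ = 43, n = 5.
Posterior ∝ λe^(−6λ) · λ^43e^(−5λ) = λ^44e^(−11λ), i.e. Gamma(shape=45, rate=11).
The mode of a Gamma(a, b) with a ≥ 1 (shape–rate) is (a−1)/b = 44/11 ≈ 4.000.

λ̂_MAP = 4.000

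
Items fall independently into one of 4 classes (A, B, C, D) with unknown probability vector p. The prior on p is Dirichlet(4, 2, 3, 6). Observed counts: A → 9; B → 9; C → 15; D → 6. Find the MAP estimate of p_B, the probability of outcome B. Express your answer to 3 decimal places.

MAP estimate of p_B = 0.200

The posterior is Dirichlet(αᵢ + nᵢ) = Dirichlet(13, 11, 18, 12).
For a Dirichlet(a₁,…,a_K) with all aᵢ > 1, the mode has j-th component (aⱼ − 1)/(Σaᵢ − K).
Here Σaᵢ = 54 and K = 4, so p_B = (11 − 1)/(54 − 4) = 10/50 ≈ 0.200.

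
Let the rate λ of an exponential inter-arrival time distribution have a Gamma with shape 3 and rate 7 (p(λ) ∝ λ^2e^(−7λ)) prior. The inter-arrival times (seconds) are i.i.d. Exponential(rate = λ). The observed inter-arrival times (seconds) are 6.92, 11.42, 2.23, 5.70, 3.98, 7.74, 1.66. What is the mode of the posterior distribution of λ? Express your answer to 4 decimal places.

The Exponential(rate=λ) likelihood is ∝ λ^n e^(−λΣtᵢ). Here n = 7 and Σtᵢ = 6.92 + 11.42 + 2.23 + 5.70 + 3.98 + 7.74 + 1.66 = 39.65.
Posterior ∝ λ^2e^(−7λ) · λ^7e^(−39.65λ) = λ^9e^(−46.65λ), i.e. Gamma(10, 46.65).
Mode = (a−1)/b = 9/46.65 ≈ 0.1929.

λ̂_MAP = 0.1929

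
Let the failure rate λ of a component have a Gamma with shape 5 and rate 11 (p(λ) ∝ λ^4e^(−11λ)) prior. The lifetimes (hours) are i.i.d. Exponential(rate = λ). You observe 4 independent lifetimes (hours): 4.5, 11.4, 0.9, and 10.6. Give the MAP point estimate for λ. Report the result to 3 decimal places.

The Exponential(rate=λ) likelihood is ∝ λ^n e^(−λΣtᵢ). Here n = 4 and Σtᵢ = 4.5 + 11.4 + 0.9 + 10.6 = 27.4.
Posterior ∝ λ^4e^(−11λ) · λ^4e^(−27.4λ) = λ^8e^(−38.4λ), i.e. Gamma(9, 38.4).
Mode = (a−1)/b = 8/38.4 ≈ 0.208.

λ̂_MAP = 0.208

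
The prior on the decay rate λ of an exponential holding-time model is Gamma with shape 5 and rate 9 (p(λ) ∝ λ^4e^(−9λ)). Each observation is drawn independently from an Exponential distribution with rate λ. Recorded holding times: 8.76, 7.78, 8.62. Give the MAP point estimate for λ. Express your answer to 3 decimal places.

The Exponential(rate=λ) likelihood is ∝ λ^n e^(−λΣtᵢ). Here n = 3 and Σtᵢ = 8.76 + 7.78 + 8.62 = 25.16.
Posterior ∝ λ^4e^(−9λ) · λ^3e^(−25.16λ) = λ^7e^(−34.16λ), i.e. Gamma(8, 34.16).
Mode = (a−1)/b = 7/34.16 ≈ 0.205.

λ̂_MAP = 0.205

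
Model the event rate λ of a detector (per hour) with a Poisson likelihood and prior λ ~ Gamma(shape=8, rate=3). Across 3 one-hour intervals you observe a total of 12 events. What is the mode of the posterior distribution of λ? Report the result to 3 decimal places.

λ̂_MAP = 3.167

Σxᵢ = 12, n = 3.
Posterior ∝ λ^7e^(−3λ) · λ^12e^(−3λ) = λ^19e^(−6λ), i.e. Gamma(shape=20, rate=6).
The mode of a Gamma(a, b) with a ≥ 1 (shape–rate) is (a−1)/b = 19/6 ≈ 3.167.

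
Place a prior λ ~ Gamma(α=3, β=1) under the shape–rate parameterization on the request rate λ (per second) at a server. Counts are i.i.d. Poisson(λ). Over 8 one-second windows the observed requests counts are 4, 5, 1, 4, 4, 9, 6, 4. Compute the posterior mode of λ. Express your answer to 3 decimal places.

Σxᵢ = 4+5+1+4+4+9+6+4 = 37, with n = 8.
Posterior ∝ λ^2e^(−1λ) · λ^37e^(−8λ) = λ^39e^(−9λ), i.e. Gamma(shape=40, rate=9).
The mode of a Gamma(a, b) with a ≥ 1 (shape–rate) is (a−1)/b = 39/9 ≈ 4.333.

λ̂_MAP = 4.333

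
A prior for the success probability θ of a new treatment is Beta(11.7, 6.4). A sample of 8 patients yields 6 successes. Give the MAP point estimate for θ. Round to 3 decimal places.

θ̂_MAP = 0.693

Prior: Beta(11.7, 6.4).
Data: 6 successes in 8 trials. The binomial likelihood contributes θ^6(1−θ)^2, so the posterior is Beta(11.7+6, 6.4+2) = Beta(17.7, 8.4).
For Beta(a, b) with a, b > 1 the mode is (a−1)/(a+b−2) = 16.7/24.1 ≈ 0.693.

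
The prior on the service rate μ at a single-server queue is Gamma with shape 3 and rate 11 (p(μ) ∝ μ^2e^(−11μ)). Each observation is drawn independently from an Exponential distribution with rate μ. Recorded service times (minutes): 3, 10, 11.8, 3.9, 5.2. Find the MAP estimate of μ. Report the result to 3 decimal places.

The Exponential(rate=μ) likelihood is ∝ μ^n e^(−μΣtᵢ). Here n = 5 and Σtᵢ = 3 + 10 + 11.8 + 3.9 + 5.2 = 33.9.
Posterior ∝ μ^2e^(−11μ) · μ^5e^(−33.9μ) = μ^7e^(−44.9μ), i.e. Gamma(8, 44.9).
Mode = (a−1)/b = 7/44.9 ≈ 0.156.

μ̂_MAP = 0.156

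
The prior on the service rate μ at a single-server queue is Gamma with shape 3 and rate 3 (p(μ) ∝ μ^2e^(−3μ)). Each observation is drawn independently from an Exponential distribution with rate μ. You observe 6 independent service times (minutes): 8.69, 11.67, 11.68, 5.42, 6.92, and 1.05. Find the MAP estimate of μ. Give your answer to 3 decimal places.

μ̂_MAP = 0.165

The Exponential(rate=μ) likelihood is ∝ μ^n e^(−μΣtᵢ). Here n = 6 and Σtᵢ = 8.69 + 11.67 + 11.68 + 5.42 + 6.92 + 1.05 = 45.43.
Posterior ∝ μ^2e^(−3μ) · μ^6e^(−45.43μ) = μ^8e^(−48.43μ), i.e. Gamma(9, 48.43).
Mode = (a−1)/b = 8/48.43 ≈ 0.165.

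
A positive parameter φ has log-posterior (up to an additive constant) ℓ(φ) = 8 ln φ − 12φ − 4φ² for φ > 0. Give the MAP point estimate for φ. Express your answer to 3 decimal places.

ℓ'(φ) = 8/φ − 12 − 8φ. Setting this to zero and multiplying by φ: 8φ² + 12φ − 8 = 0.
φ = (−12 + √(12² + 4·8·8)) / (2·8) = (−12 + √400) / 16 = (−12 + 20)/16 = 1/2.
ℓ''(φ) = −8/φ² − 8 < 0, confirming a maximum.

φ̂_MAP = 0.500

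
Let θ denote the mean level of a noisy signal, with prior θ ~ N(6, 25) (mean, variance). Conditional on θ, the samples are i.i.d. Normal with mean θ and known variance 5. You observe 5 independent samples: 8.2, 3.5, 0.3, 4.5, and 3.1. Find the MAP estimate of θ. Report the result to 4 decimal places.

n = 5; x̄ = (8.2 + 3.5 + 0.3 + 4.5 + 3.1)/5 = 19.6/5 = 3.92.
For a Normal prior and Normal likelihood with known variance, the posterior is Normal; its mode equals its mean, the precision-weighted average.
Prior precision 1/σ₀² = 1/25 = 0.04; data precision n/σ² = 5/5 = 1.
θ̂ = (0.04·6 + 1·3.92) / (0.04 + 1) = 4.16/1.04 = 4.0000.

θ̂_MAP = 4.0000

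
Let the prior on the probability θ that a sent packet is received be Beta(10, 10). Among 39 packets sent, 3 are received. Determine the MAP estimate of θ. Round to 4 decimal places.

θ̂_MAP = 0.2105

Prior: Beta(10, 10).
Data: 3 successes in 39 trials. The binomial likelihood contributes θ^3(1−θ)^36, so the posterior is Beta(10+3, 10+36) = Beta(13, 46).
For Beta(a, b) with a, b > 1 the mode is (a−1)/(a+b−2) = 12/57 ≈ 0.2105.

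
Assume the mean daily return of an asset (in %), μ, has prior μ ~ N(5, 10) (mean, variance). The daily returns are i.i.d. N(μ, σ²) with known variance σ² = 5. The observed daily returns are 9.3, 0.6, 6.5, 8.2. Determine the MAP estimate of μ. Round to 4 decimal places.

n = 4; x̄ = (9.3 + 0.6 + 6.5 + 8.2)/4 = 24.6/4 = 6.15.
For a Normal prior and Normal likelihood with known variance, the posterior is Normal; its mode equals its mean, the precision-weighted average.
Prior precision 1/σ₀² = 1/10 = 0.1; data precision n/σ² = 4/5 = 0.8.
μ̂ = (0.1·5 + 0.8·6.15) / (0.1 + 0.8) = 5.42/0.9 = 271/45 ≈ 6.0222.

μ̂_MAP = 6.0222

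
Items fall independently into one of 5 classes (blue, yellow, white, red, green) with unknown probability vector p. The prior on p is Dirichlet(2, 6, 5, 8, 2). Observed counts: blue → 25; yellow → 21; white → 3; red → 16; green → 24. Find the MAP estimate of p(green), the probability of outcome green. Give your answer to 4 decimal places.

The posterior is Dirichlet(αᵢ + nᵢ) = Dirichlet(27, 27, 8, 24, 26).
For a Dirichlet(a₁,…,a_K) with all aᵢ > 1, the mode has j-th component (aⱼ − 1)/(Σaᵢ − K).
Here Σaᵢ = 112 and K = 5, so p(green) = (26 − 1)/(112 − 5) = 25/107 ≈ 0.2336.

MAP estimate of p(green) = 0.2336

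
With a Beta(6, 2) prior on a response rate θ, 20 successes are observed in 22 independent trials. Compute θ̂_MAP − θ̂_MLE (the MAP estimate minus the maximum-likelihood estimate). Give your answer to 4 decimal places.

Posterior is Beta(26, 4); MAP = (26−1)/(30−2) = 25/28 ≈ 0.89286.
MLE ignores the prior: θ̂_MLE = k/n = 20/22 ≈ 0.90909.
Difference = 25/28 − 20/22 = -5/308 ≈ -0.0162.

MAP − MLE = -0.0162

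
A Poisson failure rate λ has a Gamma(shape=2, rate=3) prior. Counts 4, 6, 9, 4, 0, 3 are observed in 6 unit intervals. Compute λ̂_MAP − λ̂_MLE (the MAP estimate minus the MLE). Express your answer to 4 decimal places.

MAP − MLE = -1.3333

Σxᵢ = 26. Posterior is Gamma(28, 9); MAP = (28−1)/9 = 27/9 ≈ 3.00000.
MLE = x̄ = 26/6 ≈ 4.33333.
Difference = 27/9 − 26/6 = -4/3 ≈ -1.3333.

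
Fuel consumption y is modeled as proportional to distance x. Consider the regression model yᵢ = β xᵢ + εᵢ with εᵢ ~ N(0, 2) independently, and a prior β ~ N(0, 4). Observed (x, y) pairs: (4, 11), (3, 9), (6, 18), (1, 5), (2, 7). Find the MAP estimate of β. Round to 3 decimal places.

log p(β | y) = −Σ(yᵢ − βxᵢ)²/(2·2) − β²/(2·4) + const.
Setting the derivative to zero: Σxᵢ(yᵢ − βxᵢ)/2 − β/4 = 0, so β = Σxᵢyᵢ / (Σxᵢ² + σ²/τ²).
Σxᵢyᵢ = 4·11 + 3·9 + 6·18 + 1·5 + 2·7 = 198; Σxᵢ² = 66; σ²/τ² = 0.5.
β̂_MAP = 198 / (66 + 0.5) = 198/66.5 ≈ 2.977.

β̂_MAP = 2.977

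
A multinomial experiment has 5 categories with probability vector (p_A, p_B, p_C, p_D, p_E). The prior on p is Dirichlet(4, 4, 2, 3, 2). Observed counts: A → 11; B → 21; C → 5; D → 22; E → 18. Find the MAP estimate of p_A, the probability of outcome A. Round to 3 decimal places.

MAP estimate of p_A = 0.161

The posterior is Dirichlet(αᵢ + nᵢ) = Dirichlet(15, 25, 7, 25, 20).
For a Dirichlet(a₁,…,a_K) with all aᵢ > 1, the mode has j-th component (aⱼ − 1)/(Σaᵢ − K).
Here Σaᵢ = 92 and K = 5, so p_A = (15 − 1)/(92 − 5) = 14/87 ≈ 0.161.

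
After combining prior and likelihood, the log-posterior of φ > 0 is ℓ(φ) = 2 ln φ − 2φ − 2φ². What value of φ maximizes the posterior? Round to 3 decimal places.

φ̂_MAP = 0.500

ℓ'(φ) = 2/φ − 2 − 4φ. Setting this to zero and multiplying by φ: 4φ² + 2φ − 2 = 0.
φ = (−2 + √(2² + 4·4·2)) / (2·4) = (−2 + √36) / 8 = (−2 + 6)/8 = 1/2.
ℓ''(φ) = −2/φ² − 4 < 0, confirming a maximum.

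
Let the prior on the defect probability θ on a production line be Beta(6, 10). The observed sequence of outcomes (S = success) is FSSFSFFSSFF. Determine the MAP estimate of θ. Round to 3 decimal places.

θ̂_MAP = 0.400

Prior: Beta(6, 10).
Data: 5 successes in 11 trials (from the sequence). The binomial likelihood contributes θ^5(1−θ)^6, so the posterior is Beta(6+5, 10+6) = Beta(11, 16).
For Beta(a, b) with a, b > 1 the mode is (a−1)/(a+b−2) = 10/25 ≈ 0.400.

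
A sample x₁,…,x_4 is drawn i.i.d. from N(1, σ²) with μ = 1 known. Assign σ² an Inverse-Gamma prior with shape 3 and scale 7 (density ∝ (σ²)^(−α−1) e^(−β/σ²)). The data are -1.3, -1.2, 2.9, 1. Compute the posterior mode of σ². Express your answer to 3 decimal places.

σ̂²_MAP = 2.312

Sum of squared deviations about the known mean: SS = (-1.3−1)² + (-1.2−1)² + (2.9−1)² + (1−1)² = 13.74.
The Normal likelihood contributes (σ²)^(−n/2) exp(−SS/(2σ²)), so the posterior is Inverse-Gamma(α + n/2, β + SS/2) = Inverse-Gamma(5, 13.87).
The mode of Inverse-Gamma(a, b) is b/(a+1) = 13.87/6 ≈ 2.312.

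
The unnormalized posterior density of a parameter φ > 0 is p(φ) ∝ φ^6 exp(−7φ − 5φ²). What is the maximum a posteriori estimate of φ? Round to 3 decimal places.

ℓ'(φ) = 6/φ − 7 − 10φ. Setting this to zero and multiplying by φ: 10φ² + 7φ − 6 = 0.
φ = (−7 + √(7² + 4·10·6)) / (2·10) = (−7 + √289) / 20 = (−7 + 17)/20 = 1/2.
ℓ''(φ) = −6/φ² − 10 < 0, confirming a maximum.

φ̂_MAP = 0.500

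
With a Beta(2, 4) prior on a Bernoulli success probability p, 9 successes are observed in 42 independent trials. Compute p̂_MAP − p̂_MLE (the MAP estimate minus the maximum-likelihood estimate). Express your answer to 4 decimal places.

MAP − MLE = 0.0031

Posterior is Beta(11, 37); MAP = (11−1)/(48−2) = 10/46 ≈ 0.21739.
MLE ignores the prior: p̂_MLE = k/n = 9/42 ≈ 0.21429.
Difference = 10/46 − 9/42 = 1/322 ≈ 0.0031.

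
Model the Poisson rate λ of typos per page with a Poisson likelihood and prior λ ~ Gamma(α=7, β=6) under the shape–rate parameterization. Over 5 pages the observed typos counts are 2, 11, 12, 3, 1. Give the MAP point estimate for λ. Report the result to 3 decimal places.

λ̂_MAP = 3.182

Σxᵢ = 2+11+12+3+1 = 29, with n = 5.
Posterior ∝ λ^6e^(−6λ) · λ^29e^(−5λ) = λ^35e^(−11λ), i.e. Gamma(shape=36, rate=11).
The mode of a Gamma(a, b) with a ≥ 1 (shape–rate) is (a−1)/b = 35/11 ≈ 3.182.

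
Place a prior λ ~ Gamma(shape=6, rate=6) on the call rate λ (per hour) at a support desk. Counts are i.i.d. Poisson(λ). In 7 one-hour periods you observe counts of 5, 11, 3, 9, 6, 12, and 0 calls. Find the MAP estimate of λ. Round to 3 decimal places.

λ̂_MAP = 3.923

Σxᵢ = 5+11+3+9+6+12+0 = 46, with n = 7.
Posterior ∝ λ^5e^(−6λ) · λ^46e^(−7λ) = λ^51e^(−13λ), i.e. Gamma(shape=52, rate=13).
The mode of a Gamma(a, b) with a ≥ 1 (shape–rate) is (a−1)/b = 51/13 ≈ 3.923.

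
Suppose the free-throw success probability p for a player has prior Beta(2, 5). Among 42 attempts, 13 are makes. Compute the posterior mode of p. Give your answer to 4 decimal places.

Prior: Beta(2, 5).
Data: 13 successes in 42 trials. The binomial likelihood contributes p^13(1−p)^29, so the posterior is Beta(2+13, 5+29) = Beta(15, 34).
For Beta(a, b) with a, b > 1 the mode is (a−1)/(a+b−2) = 14/47 ≈ 0.2979.

p̂_MAP = 0.2979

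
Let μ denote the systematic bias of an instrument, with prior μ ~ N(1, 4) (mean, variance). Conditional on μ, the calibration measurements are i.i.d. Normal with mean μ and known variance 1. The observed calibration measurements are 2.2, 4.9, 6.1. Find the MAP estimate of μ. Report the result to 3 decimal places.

n = 3; x̄ = (2.2 + 4.9 + 6.1)/3 = 13.2/3 = 4.4.
For a Normal prior and Normal likelihood with known variance, the posterior is Normal; its mode equals its mean, the precision-weighted average.
Prior precision 1/σ₀² = 1/4 = 0.25; data precision n/σ² = 3/1 = 3.
μ̂ = (0.25·1 + 3·4.4) / (0.25 + 3) = 13.45/3.25 = 269/65 ≈ 4.138.

μ̂_MAP = 4.138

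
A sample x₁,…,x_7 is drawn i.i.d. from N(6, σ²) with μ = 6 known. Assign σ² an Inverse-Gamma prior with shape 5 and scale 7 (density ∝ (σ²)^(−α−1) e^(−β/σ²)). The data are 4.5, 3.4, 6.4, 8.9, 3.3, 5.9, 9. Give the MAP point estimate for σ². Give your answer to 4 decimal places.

σ̂²_MAP = 2.5200

Sum of squared deviations about the known mean: SS = (4.5−6)² + (3.4−6)² + (6.4−6)² + (8.9−6)² + (3.3−6)² + (5.9−6)² + (9−6)² = 33.88.
The Normal likelihood contributes (σ²)^(−n/2) exp(−SS/(2σ²)), so the posterior is Inverse-Gamma(α + n/2, β + SS/2) = Inverse-Gamma(8.5, 23.94).
The mode of Inverse-Gamma(a, b) is b/(a+1) = 23.94/9.5 ≈ 2.5200.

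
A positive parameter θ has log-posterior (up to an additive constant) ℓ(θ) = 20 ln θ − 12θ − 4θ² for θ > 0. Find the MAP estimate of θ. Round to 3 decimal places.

ℓ'(θ) = 20/θ − 12 − 8θ. Setting this to zero and multiplying by θ: 8θ² + 12θ − 20 = 0.
θ = (−12 + √(12² + 4·8·20)) / (2·8) = (−12 + √784) / 16 = (−12 + 28)/16 = 1.
ℓ''(θ) = −20/θ² − 8 < 0, confirming a maximum.

θ̂_MAP = 1.000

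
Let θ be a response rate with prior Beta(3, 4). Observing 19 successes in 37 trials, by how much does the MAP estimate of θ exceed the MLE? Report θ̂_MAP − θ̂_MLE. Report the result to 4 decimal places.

Posterior is Beta(22, 22); MAP = (22−1)/(44−2) = 21/42 ≈ 0.50000.
MLE ignores the prior: θ̂_MLE = k/n = 19/37 ≈ 0.51351.
Difference = 21/42 − 19/37 = -1/74 ≈ -0.0135.

MAP − MLE = -0.0135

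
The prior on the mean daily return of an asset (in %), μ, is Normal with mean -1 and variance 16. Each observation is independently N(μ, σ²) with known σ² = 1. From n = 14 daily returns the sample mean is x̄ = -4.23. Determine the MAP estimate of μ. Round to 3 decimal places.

n = 14, x̄ = -4.23.
For a Normal prior and Normal likelihood with known variance, the posterior is Normal; its mode equals its mean, the precision-weighted average.
Prior precision 1/σ₀² = 1/16 = 0.0625; data precision n/σ² = 14/1 = 14.
μ̂ = (0.0625·(-1) + 14·(-4.23)) / (0.0625 + 14) = (-59.2825)/14.0625 = -23713/5625 ≈ -4.216.

μ̂_MAP = -4.216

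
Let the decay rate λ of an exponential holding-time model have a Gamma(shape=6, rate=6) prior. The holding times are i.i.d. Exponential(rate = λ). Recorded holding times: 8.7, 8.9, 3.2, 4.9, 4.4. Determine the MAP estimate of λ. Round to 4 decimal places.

λ̂_MAP = 0.2770

The Exponential(rate=λ) likelihood is ∝ λ^n e^(−λΣtᵢ). Here n = 5 and Σtᵢ = 8.7 + 8.9 + 3.2 + 4.9 + 4.4 = 30.1.
Posterior ∝ λ^5e^(−6λ) · λ^5e^(−30.1λ) = λ^10e^(−36.1λ), i.e. Gamma(11, 36.1).
Mode = (a−1)/b = 10/36.1 ≈ 0.2770.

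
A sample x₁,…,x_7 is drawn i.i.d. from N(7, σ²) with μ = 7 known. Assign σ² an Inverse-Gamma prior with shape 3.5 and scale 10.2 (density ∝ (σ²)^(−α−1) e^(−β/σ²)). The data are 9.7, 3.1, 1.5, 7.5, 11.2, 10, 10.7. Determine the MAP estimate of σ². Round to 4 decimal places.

Sum of squared deviations about the known mean: SS = (9.7−7)² + (3.1−7)² + (1.5−7)² + (7.5−7)² + (11.2−7)² + (10−7)² + (10.7−7)² = 93.33.
The Normal likelihood contributes (σ²)^(−n/2) exp(−SS/(2σ²)), so the posterior is Inverse-Gamma(α + n/2, β + SS/2) = Inverse-Gamma(7, 56.865).
The mode of Inverse-Gamma(a, b) is b/(a+1) = 56.865/8 ≈ 7.1081.

σ̂²_MAP = 7.1081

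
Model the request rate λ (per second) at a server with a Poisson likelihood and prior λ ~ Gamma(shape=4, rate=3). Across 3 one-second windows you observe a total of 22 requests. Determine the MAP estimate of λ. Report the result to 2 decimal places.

λ̂_MAP = 4.17

Σxᵢ = 22, n = 3.
Posterior ∝ λ^3e^(−3λ) · λ^22e^(−3λ) = λ^25e^(−6λ), i.e. Gamma(shape=26, rate=6).
The mode of a Gamma(a, b) with a ≥ 1 (shape–rate) is (a−1)/b = 25/6 ≈ 4.17.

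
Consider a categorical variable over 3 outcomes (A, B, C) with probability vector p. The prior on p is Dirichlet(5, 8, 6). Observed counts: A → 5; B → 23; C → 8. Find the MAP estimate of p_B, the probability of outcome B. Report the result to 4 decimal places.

MAP estimate of p_B = 0.5769

The posterior is Dirichlet(αᵢ + nᵢ) = Dirichlet(10, 31, 14).
For a Dirichlet(a₁,…,a_K) with all aᵢ > 1, the mode has j-th component (aⱼ − 1)/(Σaᵢ − K).
Here Σaᵢ = 55 and K = 3, so p_B = (31 − 1)/(55 − 3) = 30/52 ≈ 0.5769.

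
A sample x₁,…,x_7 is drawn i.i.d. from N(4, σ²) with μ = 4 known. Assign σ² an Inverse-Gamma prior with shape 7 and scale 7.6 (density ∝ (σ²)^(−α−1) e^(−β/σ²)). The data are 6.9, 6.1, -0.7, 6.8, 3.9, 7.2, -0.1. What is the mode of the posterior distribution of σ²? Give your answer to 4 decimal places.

σ̂²_MAP = 3.6961

Sum of squared deviations about the known mean: SS = (6.9−4)² + (6.1−4)² + (-0.7−4)² + (6.8−4)² + (3.9−4)² + (7.2−4)² + (-0.1−4)² = 69.81.
The Normal likelihood contributes (σ²)^(−n/2) exp(−SS/(2σ²)), so the posterior is Inverse-Gamma(α + n/2, β + SS/2) = Inverse-Gamma(10.5, 42.505).
The mode of Inverse-Gamma(a, b) is b/(a+1) = 42.505/11.5 ≈ 3.6961.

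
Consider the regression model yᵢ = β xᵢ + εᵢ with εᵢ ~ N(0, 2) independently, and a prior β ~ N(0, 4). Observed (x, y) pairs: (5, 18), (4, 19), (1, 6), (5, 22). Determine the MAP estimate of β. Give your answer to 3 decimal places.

β̂_MAP = 4.178

log p(β | y) = −Σ(yᵢ − βxᵢ)²/(2·2) − β²/(2·4) + const.
Setting the derivative to zero: Σxᵢ(yᵢ − βxᵢ)/2 − β/4 = 0, so β = Σxᵢyᵢ / (Σxᵢ² + σ²/τ²).
Σxᵢyᵢ = 5·18 + 4·19 + 1·6 + 5·22 = 282; Σxᵢ² = 67; σ²/τ² = 0.5.
β̂_MAP = 282 / (67 + 0.5) = 282/67.5 ≈ 4.178.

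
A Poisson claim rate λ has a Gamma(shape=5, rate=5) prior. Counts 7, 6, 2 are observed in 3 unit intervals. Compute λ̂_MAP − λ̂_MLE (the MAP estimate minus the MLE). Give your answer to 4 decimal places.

Σxᵢ = 15. Posterior is Gamma(20, 8); MAP = (20−1)/8 = 19/8 ≈ 2.37500.
MLE = x̄ = 15/3 ≈ 5.00000.
Difference = 19/8 − 15/3 = -21/8 ≈ -2.6250.

MAP − MLE = -2.6250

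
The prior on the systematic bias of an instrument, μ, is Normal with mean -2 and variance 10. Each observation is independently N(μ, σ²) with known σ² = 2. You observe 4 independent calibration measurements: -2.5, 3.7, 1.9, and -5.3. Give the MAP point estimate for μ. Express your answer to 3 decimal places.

μ̂_MAP = -0.619

n = 4; x̄ = ((-2.5) + 3.7 + 1.9 + (-5.3))/4 = -2.2/4 = -0.55.
For a Normal prior and Normal likelihood with known variance, the posterior is Normal; its mode equals its mean, the precision-weighted average.
Prior precision 1/σ₀² = 1/10 = 0.1; data precision n/σ² = 4/2 = 2.
μ̂ = (0.1·(-2) + 2·(-0.55)) / (0.1 + 2) = (-1.3)/2.1 = -13/21 ≈ -0.619.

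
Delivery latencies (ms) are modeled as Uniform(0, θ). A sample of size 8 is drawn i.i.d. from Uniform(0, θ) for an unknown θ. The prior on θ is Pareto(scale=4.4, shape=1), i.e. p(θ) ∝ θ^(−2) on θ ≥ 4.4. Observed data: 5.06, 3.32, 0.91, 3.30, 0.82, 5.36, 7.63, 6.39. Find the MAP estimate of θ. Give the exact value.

θ̂_MAP = 7.63

The Uniform(0, θ) likelihood is θ^(−n) for θ ≥ max(xᵢ), zero otherwise. Here max(xᵢ) = 7.63.
Posterior ∝ θ^(−2) · θ^(−8) = θ^(−10) on θ ≥ max(4.4, 7.63) = 7.63.
This density is strictly decreasing in θ, so the posterior mode lies at the lower boundary of the support.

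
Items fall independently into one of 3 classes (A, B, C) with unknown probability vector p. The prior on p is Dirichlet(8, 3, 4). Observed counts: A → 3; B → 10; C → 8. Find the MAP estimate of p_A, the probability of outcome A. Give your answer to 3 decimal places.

The posterior is Dirichlet(αᵢ + nᵢ) = Dirichlet(11, 13, 12).
For a Dirichlet(a₁,…,a_K) with all aᵢ > 1, the mode has j-th component (aⱼ − 1)/(Σaᵢ − K).
Here Σaᵢ = 36 and K = 3, so p_A = (11 − 1)/(36 − 3) = 10/33 ≈ 0.303.

MAP estimate of p_A = 0.303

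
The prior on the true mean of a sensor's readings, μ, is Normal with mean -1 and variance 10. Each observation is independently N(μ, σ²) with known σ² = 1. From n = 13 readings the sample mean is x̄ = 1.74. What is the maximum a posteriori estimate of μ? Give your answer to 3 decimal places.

μ̂_MAP = 1.719

n = 13, x̄ = 1.74.
For a Normal prior and Normal likelihood with known variance, the posterior is Normal; its mode equals its mean, the precision-weighted average.
Prior precision 1/σ₀² = 1/10 = 0.1; data precision n/σ² = 13/1 = 13.
μ̂ = (0.1·(-1) + 13·1.74) / (0.1 + 13) = 22.52/13.1 = 1126/655 ≈ 1.719.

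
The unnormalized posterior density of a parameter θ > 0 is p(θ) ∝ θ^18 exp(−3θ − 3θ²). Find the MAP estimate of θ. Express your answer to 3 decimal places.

θ̂_MAP = 1.500

ℓ'(θ) = 18/θ − 3 − 6θ. Setting this to zero and multiplying by θ: 6θ² + 3θ − 18 = 0.
θ = (−3 + √(3² + 4·6·18)) / (2·6) = (−3 + √441) / 12 = (−3 + 21)/12 = 3/2.
ℓ''(θ) = −18/θ² − 6 < 0, confirming a maximum.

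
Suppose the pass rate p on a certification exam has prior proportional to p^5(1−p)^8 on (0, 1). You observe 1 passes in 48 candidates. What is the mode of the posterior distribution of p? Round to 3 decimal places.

The prior density ∝ p^5(1−p)^8 is the kernel of Beta(6, 9).
Data: 1 success in 48 trials. The binomial likelihood contributes p(1−p)^47, so the posterior is Beta(6+1, 9+47) = Beta(7, 56).
For Beta(a, b) with a, b > 1 the mode is (a−1)/(a+b−2) = 6/61 ≈ 0.098.

p̂_MAP = 0.098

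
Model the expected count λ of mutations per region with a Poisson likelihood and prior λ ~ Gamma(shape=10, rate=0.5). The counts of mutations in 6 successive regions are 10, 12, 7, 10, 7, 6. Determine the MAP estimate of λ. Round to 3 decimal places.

λ̂_MAP = 9.385

Σxᵢ = 10+12+7+10+7+6 = 52, with n = 6.
Posterior ∝ λ^9e^(−0.5λ) · λ^52e^(−6λ) = λ^61e^(−6.5λ), i.e. Gamma(shape=62, rate=6.5).
The mode of a Gamma(a, b) with a ≥ 1 (shape–rate) is (a−1)/b = 61/6.5 ≈ 9.385.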